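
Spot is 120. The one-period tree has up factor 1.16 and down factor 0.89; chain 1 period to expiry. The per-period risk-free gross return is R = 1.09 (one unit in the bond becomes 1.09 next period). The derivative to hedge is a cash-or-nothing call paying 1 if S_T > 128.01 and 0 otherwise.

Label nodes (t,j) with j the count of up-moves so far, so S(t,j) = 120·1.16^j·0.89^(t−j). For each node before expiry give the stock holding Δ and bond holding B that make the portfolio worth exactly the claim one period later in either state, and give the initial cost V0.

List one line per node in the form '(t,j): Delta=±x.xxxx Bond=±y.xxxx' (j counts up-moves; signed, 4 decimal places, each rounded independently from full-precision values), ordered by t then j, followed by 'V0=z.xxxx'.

(0,0): Delta=0.0309 Bond=-3.0241
V0=0.6796

Since d<R<u, set p* = (R−d)/(u−d) = 0.7407; price each node as the discounted p*-expectation of its children.
Terminal payoffs: V(1,0)=0.0000, V(1,1)=1.0000
  t=0,j=0: stock 120.0000 → up 139.2000 (V=1.0000), down 106.8000 (V=0.0000). Price 0.6796; hedge Δ=0.0309, bond B=-3.0241.
Check: Δ(0,0)·S0 + B(0,0) = 0.6796 = V0.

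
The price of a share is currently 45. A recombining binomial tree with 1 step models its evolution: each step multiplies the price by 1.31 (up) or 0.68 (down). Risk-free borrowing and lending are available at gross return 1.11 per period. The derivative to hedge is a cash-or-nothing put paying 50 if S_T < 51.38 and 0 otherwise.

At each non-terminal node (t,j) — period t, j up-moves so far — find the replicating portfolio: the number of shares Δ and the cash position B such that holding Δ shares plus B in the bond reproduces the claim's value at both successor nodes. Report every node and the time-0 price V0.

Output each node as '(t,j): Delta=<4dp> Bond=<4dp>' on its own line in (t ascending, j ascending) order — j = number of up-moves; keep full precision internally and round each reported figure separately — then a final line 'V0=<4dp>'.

(0,0): Delta=-1.7637 Bond=93.6651
V0=14.3000

Risk-neutral probability p* = (R−d)/(u−d) = (1.11−0.68)/(1.31−0.68) = 0.6825.
Payoff layer (t=1): V(1,0)=50.0000, V(1,1)=0.0000
(0,0): S=45.0000. Δ = (V_up−V_dn)/(S_up−S_dn) = (0.0000−50.0000)/(58.9500−30.6000) = -1.7637. V = [p*·0.0000 + (1−p*)·50.0000]/1.11 = 14.3000. B = V − Δ·S = 93.6651.
Each (Δ,B) replicates both successor values, so the strategy is self-financing and V0 is arbitrage-free.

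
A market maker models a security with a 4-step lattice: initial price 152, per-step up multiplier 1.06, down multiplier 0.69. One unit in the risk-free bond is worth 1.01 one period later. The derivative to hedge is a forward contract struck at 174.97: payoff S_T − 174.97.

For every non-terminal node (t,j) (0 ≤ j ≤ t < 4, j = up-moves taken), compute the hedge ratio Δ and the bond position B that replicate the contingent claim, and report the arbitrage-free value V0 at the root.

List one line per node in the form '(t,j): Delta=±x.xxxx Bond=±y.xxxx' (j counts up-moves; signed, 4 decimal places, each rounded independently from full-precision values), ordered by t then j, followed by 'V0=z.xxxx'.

The replicating-portfolio and risk-neutral prices coincide; use p* = (1.01−0.69)/(1.06−0.69) = 0.8649 for the latter.
Payoff layer (t=4): V(4,0)=-140.5160, V(4,1)=-122.0406, V(4,2)=-93.6582, V(4,3)=-50.0562, V(4,4)=16.9265
Node (3,0) S=49.9334: V=(p*·-122.0406+(1−p*)·-140.5160)/1.01=-123.3043; Δ=(-122.0406−-140.5160)/(52.9294−34.4540)=1.0000; B=V−Δ·S=-173.2376
Node (3,1) S=76.7092: V=(p*·-93.6582+(1−p*)·-122.0406)/1.01=-96.5284; Δ=(-93.6582−-122.0406)/(81.3118−52.9294)=1.0000; B=V−Δ·S=-173.2376
Node (3,2) S=117.8432: V=(p*·-50.0562+(1−p*)·-93.6582)/1.01=-55.3945; Δ=(-50.0562−-93.6582)/(124.9138−81.3118)=1.0000; B=V−Δ·S=-173.2376
Node (3,3) S=181.0344: V=(p*·16.9265+(1−p*)·-50.0562)/1.01=7.7968; Δ=(16.9265−-50.0562)/(191.8965−124.9138)=1.0000; B=V−Δ·S=-173.2376
Node (2,0) S=72.3672: V=(p*·-96.5284+(1−p*)·-123.3043)/1.01=-99.1552; Δ=(-96.5284−-123.3043)/(76.7092−49.9334)=1.0000; B=V−Δ·S=-171.5224
Node (2,1) S=111.1728: V=(p*·-55.3945+(1−p*)·-96.5284)/1.01=-60.3496; Δ=(-55.3945−-96.5284)/(117.8432−76.7092)=1.0000; B=V−Δ·S=-171.5224
Node (2,2) S=170.7872: V=(p*·7.7968+(1−p*)·-55.3945)/1.01=-0.7352; Δ=(7.7968−-55.3945)/(181.0344−117.8432)=1.0000; B=V−Δ·S=-171.5224
Node (1,0) S=104.8800: V=(p*·-60.3496+(1−p*)·-99.1552)/1.01=-64.9442; Δ=(-60.3496−-99.1552)/(111.1728−72.3672)=1.0000; B=V−Δ·S=-169.8242
Node (1,1) S=161.1200: V=(p*·-0.7352+(1−p*)·-60.3496)/1.01=-8.7042; Δ=(-0.7352−-60.3496)/(170.7872−111.1728)=1.0000; B=V−Δ·S=-169.8242
Node (0,0) S=152.0000: V=(p*·-8.7042+(1−p*)·-64.9442)/1.01=-16.1427; Δ=(-8.7042−-64.9442)/(161.1200−104.8800)=1.0000; B=V−Δ·S=-168.1427
The time-0 hedge costs -16.1427, which is the no-arbitrage price.

(0,0): Delta=1.0000 Bond=-168.1427
(1,0): Delta=1.0000 Bond=-169.8242
(1,1): Delta=1.0000 Bond=-169.8242
(2,0): Delta=1.0000 Bond=-171.5224
(2,1): Delta=1.0000 Bond=-171.5224
(2,2): Delta=1.0000 Bond=-171.5224
(3,0): Delta=1.0000 Bond=-173.2376
(3,1): Delta=1.0000 Bond=-173.2376
(3,2): Delta=1.0000 Bond=-173.2376
(3,3): Delta=1.0000 Bond=-173.2376
V0=-16.1427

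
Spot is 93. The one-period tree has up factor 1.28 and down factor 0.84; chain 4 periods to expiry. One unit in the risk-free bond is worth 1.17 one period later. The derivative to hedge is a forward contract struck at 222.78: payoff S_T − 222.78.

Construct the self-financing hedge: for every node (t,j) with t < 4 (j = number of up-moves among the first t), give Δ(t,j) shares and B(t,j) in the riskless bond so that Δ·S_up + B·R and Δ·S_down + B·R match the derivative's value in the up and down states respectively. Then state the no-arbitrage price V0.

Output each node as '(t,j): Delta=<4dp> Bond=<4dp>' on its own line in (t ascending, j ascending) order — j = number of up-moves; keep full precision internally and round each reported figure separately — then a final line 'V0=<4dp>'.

Risk-neutral probability p* = (R−d)/(u−d) = (1.17−0.84)/(1.28−0.84) = 0.7500.
Terminal values V(4,·): V(4,0)=-176.4780, V(4,1)=-152.2245, V(4,2)=-115.2669, V(4,3)=-58.9505, V(4,4)=26.8650
  t=3,j=0: stock 55.1215 → up 70.5555 (V=-152.2245), down 46.3020 (V=-176.4780). Price -135.2888; hedge Δ=1.0000, bond B=-190.4103.
  t=3,j=1: stock 83.9946 → up 107.5131 (V=-115.2669), down 70.5555 (V=-152.2245). Price -106.4156; hedge Δ=1.0000, bond B=-190.4103.
  t=3,j=2: stock 127.9918 → up 163.8295 (V=-58.9505), down 107.5131 (V=-115.2669). Price -62.4184; hedge Δ=1.0000, bond B=-190.4103.
  t=3,j=3: stock 195.0351 → up 249.6450 (V=26.8650), down 163.8295 (V=-58.9505). Price 4.6249; hedge Δ=1.0000, bond B=-190.4103.
  t=2,j=0: stock 65.6208 → up 83.9946 (V=-106.4156), down 55.1215 (V=-135.2888). Price -97.1230; hedge Δ=1.0000, bond B=-162.7438.
  t=2,j=1: stock 99.9936 → up 127.9918 (V=-62.4184), down 83.9946 (V=-106.4156). Price -62.7502; hedge Δ=1.0000, bond B=-162.7438.
  t=2,j=2: stock 152.3712 → up 195.0351 (V=4.6249), down 127.9918 (V=-62.4184). Price -10.3726; hedge Δ=1.0000, bond B=-162.7438.
  t=1,j=0: stock 78.1200 → up 99.9936 (V=-62.7502), down 65.6208 (V=-97.1230). Price -60.9773; hedge Δ=1.0000, bond B=-139.0973.
  t=1,j=1: stock 119.0400 → up 152.3712 (V=-10.3726), down 99.9936 (V=-62.7502). Price -20.0573; hedge Δ=1.0000, bond B=-139.0973.
  t=0,j=0: stock 93.0000 → up 119.0400 (V=-20.0573), down 78.1200 (V=-60.9773). Price -25.8866; hedge Δ=1.0000, bond B=-118.8866.
Each (Δ,B) replicates both successor values, so the strategy is self-financing and V0 is arbitrage-free.

(0,0): Delta=1.0000 Bond=-118.8866
(1,0): Delta=1.0000 Bond=-139.0973
(1,1): Delta=1.0000 Bond=-139.0973
(2,0): Delta=1.0000 Bond=-162.7438
(2,1): Delta=1.0000 Bond=-162.7438
(2,2): Delta=1.0000 Bond=-162.7438
(3,0): Delta=1.0000 Bond=-190.4103
(3,1): Delta=1.0000 Bond=-190.4103
(3,2): Delta=1.0000 Bond=-190.4103
(3,3): Delta=1.0000 Bond=-190.4103
V0=-25.8866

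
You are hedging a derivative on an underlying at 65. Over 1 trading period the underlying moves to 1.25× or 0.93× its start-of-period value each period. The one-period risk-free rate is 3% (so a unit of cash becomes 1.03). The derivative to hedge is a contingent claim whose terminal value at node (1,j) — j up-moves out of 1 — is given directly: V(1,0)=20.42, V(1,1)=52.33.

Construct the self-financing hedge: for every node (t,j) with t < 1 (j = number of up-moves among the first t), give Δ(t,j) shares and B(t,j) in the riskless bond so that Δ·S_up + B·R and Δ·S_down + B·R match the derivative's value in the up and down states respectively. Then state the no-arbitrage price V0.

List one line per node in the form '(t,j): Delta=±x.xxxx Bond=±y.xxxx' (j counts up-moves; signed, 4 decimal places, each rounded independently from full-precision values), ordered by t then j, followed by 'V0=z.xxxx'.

(0,0): Delta=1.5341 Bond=-70.2121
V0=29.5067

Under the risk-neutral measure, an up-move has probability p* = (R−d)/(u−d) = 0.3125 and values discount at R = 1.03.
Terminal values V(1,·): V(1,0)=20.4200, V(1,1)=52.3300
  t=0,j=0: stock 65.0000 → up 81.2500 (V=52.3300), down 60.4500 (V=20.4200). Price 29.5067; hedge Δ=1.5341, bond B=-70.2121.
Root portfolio cost Δ·65+B reproduces V0=29.5067.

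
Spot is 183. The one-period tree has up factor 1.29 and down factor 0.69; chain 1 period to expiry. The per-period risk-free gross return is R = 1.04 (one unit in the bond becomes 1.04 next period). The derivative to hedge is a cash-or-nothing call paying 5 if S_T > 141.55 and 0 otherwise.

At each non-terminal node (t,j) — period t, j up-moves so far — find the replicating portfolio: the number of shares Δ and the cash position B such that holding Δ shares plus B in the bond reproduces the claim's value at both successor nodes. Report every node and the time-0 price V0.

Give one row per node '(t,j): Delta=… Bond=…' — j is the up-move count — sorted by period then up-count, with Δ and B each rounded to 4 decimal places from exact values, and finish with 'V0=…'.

Since d<R<u, set p* = (R−d)/(u−d) = 0.5833; price each node as the discounted p*-expectation of its children.
At expiry t=1: V(1,0)=0.0000, V(1,1)=5.0000
Node (0,0) S=183.0000: V=(p*·5.0000+(1−p*)·0.0000)/1.04=2.8045; Δ=(5.0000−0.0000)/(236.0700−126.2700)=0.0455; B=V−Δ·S=-5.5288
The time-0 hedge costs 2.8045, which is the no-arbitrage price.

(0,0): Delta=0.0455 Bond=-5.5288
V0=2.8045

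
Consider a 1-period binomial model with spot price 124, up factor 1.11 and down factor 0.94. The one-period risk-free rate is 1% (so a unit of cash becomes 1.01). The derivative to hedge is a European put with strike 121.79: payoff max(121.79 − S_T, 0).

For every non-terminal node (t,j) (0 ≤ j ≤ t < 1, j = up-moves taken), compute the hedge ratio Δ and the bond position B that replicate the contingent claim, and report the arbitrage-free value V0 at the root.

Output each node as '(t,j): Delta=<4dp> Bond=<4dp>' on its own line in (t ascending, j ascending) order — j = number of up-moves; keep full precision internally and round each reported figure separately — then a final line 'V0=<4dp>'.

No-arbitrage ⇒ martingale measure with p* = (R−d)/(u−d) = 0.4118.
Terminal values V(1,·): V(1,0)=5.2300, V(1,1)=0.0000
Node (0,0) S=124.0000: V=(p*·0.0000+(1−p*)·5.2300)/1.01=3.0460; Δ=(0.0000−5.2300)/(137.6400−116.5600)=-0.2481; B=V−Δ·S=33.8107
Each (Δ,B) replicates both successor values, so the strategy is self-financing and V0 is arbitrage-free.

(0,0): Delta=-0.2481 Bond=33.8107
V0=3.0460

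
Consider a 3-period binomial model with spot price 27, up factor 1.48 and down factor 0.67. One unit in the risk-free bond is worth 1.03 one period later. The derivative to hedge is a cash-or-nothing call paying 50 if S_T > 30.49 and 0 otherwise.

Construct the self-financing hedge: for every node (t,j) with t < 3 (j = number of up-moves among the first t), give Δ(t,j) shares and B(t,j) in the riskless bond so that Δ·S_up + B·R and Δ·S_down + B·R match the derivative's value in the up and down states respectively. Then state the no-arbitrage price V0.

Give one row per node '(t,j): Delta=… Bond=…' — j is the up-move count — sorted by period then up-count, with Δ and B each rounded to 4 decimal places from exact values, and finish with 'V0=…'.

No-arbitrage ⇒ martingale measure with p* = (R−d)/(u−d) = 0.4444.
Payoff layer (t=3): V(3,0)=0.0000, V(3,1)=0.0000, V(3,2)=50.0000, V(3,3)=50.0000
Node (2,0) S=12.1203: V=(p*·0.0000+(1−p*)·0.0000)/1.03=0.0000; Δ=(0.0000−0.0000)/(17.9380−8.1206)=0.0000; B=V−Δ·S=0.0000
Node (2,1) S=26.7732: V=(p*·50.0000+(1−p*)·0.0000)/1.03=21.5750; Δ=(50.0000−0.0000)/(39.6243−17.9380)=2.3056; B=V−Δ·S=-40.1534
Node (2,2) S=59.1408: V=(p*·50.0000+(1−p*)·50.0000)/1.03=48.5437; Δ=(50.0000−50.0000)/(87.5284−39.6243)=0.0000; B=V−Δ·S=48.5437
Node (1,0) S=18.0900: V=(p*·21.5750+(1−p*)·0.0000)/1.03=9.3096; Δ=(21.5750−0.0000)/(26.7732−12.1203)=1.4724; B=V−Δ·S=-17.3262
Node (1,1) S=39.9600: V=(p*·48.5437+(1−p*)·21.5750)/1.03=32.5836; Δ=(48.5437−21.5750)/(59.1408−26.7732)=0.8332; B=V−Δ·S=-0.7111
Node (0,0) S=27.0000: V=(p*·32.5836+(1−p*)·9.3096)/1.03=19.0811; Δ=(32.5836−9.3096)/(39.9600−18.0900)=1.0642; B=V−Δ·S=-9.6522
Check: Δ(0,0)·S0 + B(0,0) = 19.0811 = V0.

(0,0): Delta=1.0642 Bond=-9.6522
(1,0): Delta=1.4724 Bond=-17.3262
(1,1): Delta=0.8332 Bond=-0.7111
(2,0): Delta=0.0000 Bond=0.0000
(2,1): Delta=2.3056 Bond=-40.1534
(2,2): Delta=0.0000 Bond=48.5437
V0=19.0811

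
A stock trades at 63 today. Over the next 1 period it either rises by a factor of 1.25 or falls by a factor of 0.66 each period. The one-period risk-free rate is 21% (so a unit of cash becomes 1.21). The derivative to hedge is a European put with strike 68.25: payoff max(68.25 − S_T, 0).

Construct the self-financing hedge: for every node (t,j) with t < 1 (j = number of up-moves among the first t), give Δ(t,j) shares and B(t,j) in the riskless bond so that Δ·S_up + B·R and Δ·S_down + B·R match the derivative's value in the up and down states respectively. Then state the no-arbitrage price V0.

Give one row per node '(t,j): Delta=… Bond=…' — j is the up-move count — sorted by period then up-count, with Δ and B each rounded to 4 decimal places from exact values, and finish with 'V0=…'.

(0,0): Delta=-0.7175 Bond=46.6977
V0=1.4943

Under the risk-neutral measure, an up-move has probability p* = (R−d)/(u−d) = 0.9322 and values discount at R = 1.21.
Payoff layer (t=1): V(1,0)=26.6700, V(1,1)=0.0000
Node (0,0) S=63.0000: V=(p*·0.0000+(1−p*)·26.6700)/1.21=1.4943; Δ=(0.0000−26.6700)/(78.7500−41.5800)=-0.7175; B=V−Δ·S=46.6977
Each (Δ,B) replicates both successor values, so the strategy is self-financing and V0 is arbitrage-free.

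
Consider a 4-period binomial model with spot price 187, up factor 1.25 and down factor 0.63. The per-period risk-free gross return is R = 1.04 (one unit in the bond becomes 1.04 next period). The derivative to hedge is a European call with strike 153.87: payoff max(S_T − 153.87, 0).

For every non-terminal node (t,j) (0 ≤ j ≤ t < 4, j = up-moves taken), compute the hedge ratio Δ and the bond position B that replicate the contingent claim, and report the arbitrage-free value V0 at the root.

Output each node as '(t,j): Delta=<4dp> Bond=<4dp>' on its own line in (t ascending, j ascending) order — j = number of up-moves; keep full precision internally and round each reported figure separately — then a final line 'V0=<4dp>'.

(0,0): Delta=0.7618 Bond=-67.4575
(1,0): Delta=0.4219 Bond=-30.1124
(1,1): Delta=0.8496 Bond=-90.6658
(2,0): Delta=0.0000 Bond=0.0000
(2,1): Delta=0.5309 Bond=-47.3573
(2,2): Delta=0.9319 Bond=-118.3323
(3,0): Delta=0.0000 Bond=0.0000
(3,1): Delta=0.0000 Bond=0.0000
(3,2): Delta=0.6679 Bond=-74.4780
(3,3): Delta=1.0000 Bond=-147.9519
V0=75.0072

Risk-neutral probability p* = (R−d)/(u−d) = (1.04−0.63)/(1.25−0.63) = 0.6613.
Terminal values V(4,·): V(4,0)=0.0000, V(4,1)=0.0000, V(4,2)=0.0000, V(4,3)=76.2277, V(4,4)=302.6730
  t=3,j=0: stock 46.7588 → up 58.4485 (V=0.0000), down 29.4580 (V=0.0000). Price 0.0000; hedge Δ=0.0000, bond B=0.0000.
  t=3,j=1: stock 92.7754 → up 115.9692 (V=0.0000), down 58.4485 (V=0.0000). Price 0.0000; hedge Δ=0.0000, bond B=0.0000.
  t=3,j=2: stock 184.0781 → up 230.0977 (V=76.2277), down 115.9692 (V=0.0000). Price 48.4698; hedge Δ=0.6679, bond B=-74.4780.
  t=3,j=3: stock 365.2344 → up 456.5430 (V=302.6730), down 230.0977 (V=76.2277). Price 217.2825; hedge Δ=1.0000, bond B=-147.9519.
  t=2,j=0: stock 74.2203 → up 92.7754 (V=0.0000), down 46.7588 (V=0.0000). Price 0.0000; hedge Δ=0.0000, bond B=0.0000.
  t=2,j=1: stock 147.2625 → up 184.0781 (V=48.4698), down 92.7754 (V=0.0000). Price 30.8198; hedge Δ=0.5309, bond B=-47.3573.
  t=2,j=2: stock 292.1875 → up 365.2344 (V=217.2825), down 184.0781 (V=48.4698). Price 153.9461; hedge Δ=0.9319, bond B=-118.3323.
  t=1,j=0: stock 117.8100 → up 147.2625 (V=30.8198), down 74.2203 (V=0.0000). Price 19.5970; hedge Δ=0.4219, bond B=-30.1124.
  t=1,j=1: stock 233.7500 → up 292.1875 (V=153.9461), down 147.2625 (V=30.8198). Price 107.9251; hedge Δ=0.8496, bond B=-90.6658.
  t=0,j=0: stock 187.0000 → up 233.7500 (V=107.9251), down 117.8100 (V=19.5970). Price 75.0072; hedge Δ=0.7618, bond B=-67.4575.
Each (Δ,B) replicates both successor values, so the strategy is self-financing and V0 is arbitrage-free.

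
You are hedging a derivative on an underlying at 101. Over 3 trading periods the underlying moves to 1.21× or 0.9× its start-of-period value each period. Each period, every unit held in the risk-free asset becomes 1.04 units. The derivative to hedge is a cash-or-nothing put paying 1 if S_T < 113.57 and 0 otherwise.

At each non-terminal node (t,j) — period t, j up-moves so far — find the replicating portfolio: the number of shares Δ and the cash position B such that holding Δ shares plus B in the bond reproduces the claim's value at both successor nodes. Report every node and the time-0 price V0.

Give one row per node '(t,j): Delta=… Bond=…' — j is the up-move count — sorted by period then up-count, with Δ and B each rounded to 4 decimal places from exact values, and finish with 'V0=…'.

(0,0): Delta=-0.0146 Bond=1.9861
(1,0): Delta=-0.0154 Bond=2.1368
(1,1): Delta=-0.0139 Bond=1.9790
(2,0): Delta=0.0000 Bond=0.9615
(2,1): Delta=-0.0293 Bond=3.7531
(2,2): Delta=0.0000 Bond=0.0000
V0=0.5088

Under the risk-neutral measure, an up-move has probability p* = (R−d)/(u−d) = 0.4516 and values discount at R = 1.04.
Terminal payoffs: V(3,0)=1.0000, V(3,1)=1.0000, V(3,2)=0.0000, V(3,3)=0.0000
Node (2,0) S=81.8100: V=(p*·1.0000+(1−p*)·1.0000)/1.04=0.9615; Δ=(1.0000−1.0000)/(98.9901−73.6290)=0.0000; B=V−Δ·S=0.9615
Node (2,1) S=109.9890: V=(p*·0.0000+(1−p*)·1.0000)/1.04=0.5273; Δ=(0.0000−1.0000)/(133.0867−98.9901)=-0.0293; B=V−Δ·S=3.7531
Node (2,2) S=147.8741: V=(p*·0.0000+(1−p*)·0.0000)/1.04=0.0000; Δ=(0.0000−0.0000)/(178.9277−133.0867)=0.0000; B=V−Δ·S=0.0000
Node (1,0) S=90.9000: V=(p*·0.5273+(1−p*)·0.9615)/1.04=0.7360; Δ=(0.5273−0.9615)/(109.9890−81.8100)=-0.0154; B=V−Δ·S=2.1368
Node (1,1) S=122.2100: V=(p*·0.0000+(1−p*)·0.5273)/1.04=0.2780; Δ=(0.0000−0.5273)/(147.8741−109.9890)=-0.0139; B=V−Δ·S=1.9790
Node (0,0) S=101.0000: V=(p*·0.2780+(1−p*)·0.7360)/1.04=0.5088; Δ=(0.2780−0.7360)/(122.2100−90.9000)=-0.0146; B=V−Δ·S=1.9861
Root portfolio cost Δ·101+B reproduces V0=0.5088.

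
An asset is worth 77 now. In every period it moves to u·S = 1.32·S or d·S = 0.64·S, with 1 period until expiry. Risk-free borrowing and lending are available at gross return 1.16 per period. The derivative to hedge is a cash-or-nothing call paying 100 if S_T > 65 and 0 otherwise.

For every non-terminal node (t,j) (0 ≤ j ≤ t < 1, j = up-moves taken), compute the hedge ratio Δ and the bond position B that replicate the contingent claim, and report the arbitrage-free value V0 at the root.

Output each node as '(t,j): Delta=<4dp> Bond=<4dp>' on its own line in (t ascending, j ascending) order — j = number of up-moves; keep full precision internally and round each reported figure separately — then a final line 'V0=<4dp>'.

(0,0): Delta=1.9099 Bond=-81.1359
V0=65.9229

No-arbitrage ⇒ martingale measure with p* = (R−d)/(u−d) = 0.7647.
Payoff layer (t=1): V(1,0)=0.0000, V(1,1)=100.0000
  t=0,j=0: stock 77.0000 → up 101.6400 (V=100.0000), down 49.2800 (V=0.0000). Price 65.9229; hedge Δ=1.9099, bond B=-81.1359.
Root portfolio cost Δ·77+B reproduces V0=65.9229.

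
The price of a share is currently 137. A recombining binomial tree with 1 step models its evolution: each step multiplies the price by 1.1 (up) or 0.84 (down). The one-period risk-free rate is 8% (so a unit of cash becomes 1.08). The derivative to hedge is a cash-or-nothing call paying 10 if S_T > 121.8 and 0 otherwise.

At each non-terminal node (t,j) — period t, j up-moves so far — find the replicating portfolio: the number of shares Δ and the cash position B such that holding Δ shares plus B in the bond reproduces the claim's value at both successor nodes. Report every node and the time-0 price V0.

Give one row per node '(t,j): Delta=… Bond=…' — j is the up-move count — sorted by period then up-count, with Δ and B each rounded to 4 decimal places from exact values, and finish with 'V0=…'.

(0,0): Delta=0.2807 Bond=-29.9145
V0=8.5470

No-arbitrage ⇒ martingale measure with p* = (R−d)/(u−d) = 0.9231.
Payoff layer (t=1): V(1,0)=0.0000, V(1,1)=10.0000
Node (0,0) S=137.0000: V=(p*·10.0000+(1−p*)·0.0000)/1.08=8.5470; Δ=(10.0000−0.0000)/(150.7000−115.0800)=0.2807; B=V−Δ·S=-29.9145
Self-financing check: at every node Δ·S+B equals the discounted successor values.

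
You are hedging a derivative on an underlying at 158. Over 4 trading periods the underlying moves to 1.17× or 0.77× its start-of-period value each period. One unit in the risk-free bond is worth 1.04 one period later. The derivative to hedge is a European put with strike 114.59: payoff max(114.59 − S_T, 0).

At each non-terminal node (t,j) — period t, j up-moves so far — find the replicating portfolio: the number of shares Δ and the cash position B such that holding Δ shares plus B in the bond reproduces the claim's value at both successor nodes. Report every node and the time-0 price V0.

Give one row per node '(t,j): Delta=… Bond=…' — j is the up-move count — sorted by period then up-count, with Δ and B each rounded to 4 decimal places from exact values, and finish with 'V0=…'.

(0,0): Delta=-0.1048 Bond=19.5107
(1,0): Delta=-0.3096 Bond=45.2095
(1,1): Delta=-0.0399 Bond=8.2934
(2,0): Delta=-0.7636 Bond=89.5512
(2,1): Delta=-0.1657 Bond=26.5388
(2,2): Delta=0.0000 Bond=0.0000
(3,0): Delta=-1.0000 Bond=110.1827
(3,1): Delta=-0.6887 Bond=84.9243
(3,2): Delta=0.0000 Bond=0.0000
(3,3): Delta=0.0000 Bond=0.0000
V0=2.9555

The replicating-portfolio and risk-neutral prices coincide; use p* = (1.04−0.77)/(1.17−0.77) = 0.6750 for the latter.
At expiry t=4: V(4,0)=59.0482, V(4,1)=30.1953, V(4,2)=0.0000, V(4,3)=0.0000, V(4,4)=0.0000
(3,0): S=72.1322. Δ = (V_up−V_dn)/(S_up−S_dn) = (30.1953−59.0482)/(84.3947−55.5418) = -1.0000. V = [p*·30.1953 + (1−p*)·59.0482]/1.04 = 38.0505. B = V − Δ·S = 110.1827.
(3,1): S=109.6035. Δ = (V_up−V_dn)/(S_up−S_dn) = (0.0000−30.1953)/(128.2361−84.3947) = -0.6887. V = [p*·0.0000 + (1−p*)·30.1953]/1.04 = 9.4360. B = V − Δ·S = 84.9243.
(3,2): S=166.5404. Δ = (V_up−V_dn)/(S_up−S_dn) = (0.0000−0.0000)/(194.8522−128.2361) = 0.0000. V = [p*·0.0000 + (1−p*)·0.0000]/1.04 = 0.0000. B = V − Δ·S = 0.0000.
(3,3): S=253.0549. Δ = (V_up−V_dn)/(S_up−S_dn) = (0.0000−0.0000)/(296.0742−194.8522) = 0.0000. V = [p*·0.0000 + (1−p*)·0.0000]/1.04 = 0.0000. B = V − Δ·S = 0.0000.
(2,0): S=93.6782. Δ = (V_up−V_dn)/(S_up−S_dn) = (9.4360−38.0505)/(109.6035−72.1322) = -0.7636. V = [p*·9.4360 + (1−p*)·38.0505]/1.04 = 18.0151. B = V − Δ·S = 89.5512.
(2,1): S=142.3422. Δ = (V_up−V_dn)/(S_up−S_dn) = (0.0000−9.4360)/(166.5404−109.6035) = -0.1657. V = [p*·0.0000 + (1−p*)·9.4360]/1.04 = 2.9488. B = V − Δ·S = 26.5388.
(2,2): S=216.2862. Δ = (V_up−V_dn)/(S_up−S_dn) = (0.0000−0.0000)/(253.0549−166.5404) = 0.0000. V = [p*·0.0000 + (1−p*)·0.0000]/1.04 = 0.0000. B = V − Δ·S = 0.0000.
(1,0): S=121.6600. Δ = (V_up−V_dn)/(S_up−S_dn) = (2.9488−18.0151)/(142.3422−93.6782) = -0.3096. V = [p*·2.9488 + (1−p*)·18.0151]/1.04 = 7.5436. B = V − Δ·S = 45.2095.
(1,1): S=184.8600. Δ = (V_up−V_dn)/(S_up−S_dn) = (0.0000−2.9488)/(216.2862−142.3422) = -0.0399. V = [p*·0.0000 + (1−p*)·2.9488]/1.04 = 0.9215. B = V − Δ·S = 8.2934.
(0,0): S=158.0000. Δ = (V_up−V_dn)/(S_up−S_dn) = (0.9215−7.5436)/(184.8600−121.6600) = -0.1048. V = [p*·0.9215 + (1−p*)·7.5436]/1.04 = 2.9555. B = V − Δ·S = 19.5107.
Root portfolio cost Δ·158+B reproduces V0=2.9555.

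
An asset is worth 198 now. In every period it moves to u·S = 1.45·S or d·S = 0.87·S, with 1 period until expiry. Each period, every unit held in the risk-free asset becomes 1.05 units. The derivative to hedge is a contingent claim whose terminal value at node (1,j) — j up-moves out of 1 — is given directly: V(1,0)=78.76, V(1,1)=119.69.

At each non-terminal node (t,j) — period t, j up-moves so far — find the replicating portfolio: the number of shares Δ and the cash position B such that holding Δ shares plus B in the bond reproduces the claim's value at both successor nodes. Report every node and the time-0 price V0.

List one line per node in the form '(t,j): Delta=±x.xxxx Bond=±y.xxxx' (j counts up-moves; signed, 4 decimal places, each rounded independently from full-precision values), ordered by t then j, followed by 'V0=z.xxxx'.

(0,0): Delta=0.3564 Bond=16.5381
V0=87.1071

Under the risk-neutral measure, an up-move has probability p* = (R−d)/(u−d) = 0.3103 and values discount at R = 1.05.
Payoff layer (t=1): V(1,0)=78.7600, V(1,1)=119.6900
  t=0,j=0: stock 198.0000 → up 287.1000 (V=119.6900), down 172.2600 (V=78.7600). Price 87.1071; hedge Δ=0.3564, bond B=16.5381.
Root portfolio cost Δ·198+B reproduces V0=87.1071.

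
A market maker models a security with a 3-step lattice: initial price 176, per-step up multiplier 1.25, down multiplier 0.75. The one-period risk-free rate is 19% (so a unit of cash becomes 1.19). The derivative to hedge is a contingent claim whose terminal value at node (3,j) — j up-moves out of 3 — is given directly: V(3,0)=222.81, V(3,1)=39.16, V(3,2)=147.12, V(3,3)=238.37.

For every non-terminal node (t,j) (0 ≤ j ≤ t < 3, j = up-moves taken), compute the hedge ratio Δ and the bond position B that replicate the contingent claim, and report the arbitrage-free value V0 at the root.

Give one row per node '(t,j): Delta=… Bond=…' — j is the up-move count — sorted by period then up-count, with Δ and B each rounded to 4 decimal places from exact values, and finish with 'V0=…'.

The replicating-portfolio and risk-neutral prices coincide; use p* = (1.19−0.75)/(1.25−0.75) = 0.8800 for the latter.
At expiry t=3: V(3,0)=222.8100, V(3,1)=39.1600, V(3,2)=147.1200, V(3,3)=238.3700
  t=2,j=0: stock 99.0000 → up 123.7500 (V=39.1600), down 74.2500 (V=222.8100). Price 51.4269; hedge Δ=-3.7101, bond B=418.7269.
  t=2,j=1: stock 165.0000 → up 206.2500 (V=147.1200), down 123.7500 (V=39.1600). Price 112.7435; hedge Δ=1.3086, bond B=-103.1765.
  t=2,j=2: stock 275.0000 → up 343.7500 (V=238.3700), down 206.2500 (V=147.1200). Price 191.1092; hedge Δ=0.6636, bond B=8.6092.
  t=1,j=0: stock 132.0000 → up 165.0000 (V=112.7435), down 99.0000 (V=51.4269). Price 88.5593; hedge Δ=0.9290, bond B=-34.0740.
  t=1,j=1: stock 220.0000 → up 275.0000 (V=191.1092), down 165.0000 (V=112.7435). Price 152.6936; hedge Δ=0.7124, bond B=-4.0379.
  t=0,j=0: stock 176.0000 → up 220.0000 (V=152.6936), down 132.0000 (V=88.5593). Price 121.8466; hedge Δ=0.7288, bond B=-6.4220.
Root portfolio cost Δ·176+B reproduces V0=121.8466.

(0,0): Delta=0.7288 Bond=-6.4220
(1,0): Delta=0.9290 Bond=-34.0740
(1,1): Delta=0.7124 Bond=-4.0379
(2,0): Delta=-3.7101 Bond=418.7269
(2,1): Delta=1.3086 Bond=-103.1765
(2,2): Delta=0.6636 Bond=8.6092
V0=121.8466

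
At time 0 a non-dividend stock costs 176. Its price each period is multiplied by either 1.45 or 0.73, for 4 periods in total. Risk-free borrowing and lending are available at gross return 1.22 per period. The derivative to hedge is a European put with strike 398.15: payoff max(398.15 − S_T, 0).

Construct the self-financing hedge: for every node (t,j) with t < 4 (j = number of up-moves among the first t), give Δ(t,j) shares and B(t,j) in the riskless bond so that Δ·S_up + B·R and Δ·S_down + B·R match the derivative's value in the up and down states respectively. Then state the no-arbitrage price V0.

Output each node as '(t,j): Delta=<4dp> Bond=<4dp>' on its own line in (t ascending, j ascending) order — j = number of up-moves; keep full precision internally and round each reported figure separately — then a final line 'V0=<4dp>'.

(0,0): Delta=-0.4797 Bond=124.9266
(1,0): Delta=-1.0000 Bond=219.2639
(1,1): Delta=-0.3567 Bond=121.0302
(2,0): Delta=-1.0000 Bond=267.5020
(2,1): Delta=-1.0000 Bond=267.5020
(2,2): Delta=-0.2047 Bond=91.4030
(3,0): Delta=-1.0000 Bond=326.3525
(3,1): Delta=-1.0000 Bond=326.3525
(3,2): Delta=-1.0000 Bond=326.3525
(3,3): Delta=-0.0167 Bond=10.6681
V0=40.5067

No-arbitrage ⇒ martingale measure with p* = (R−d)/(u−d) = 0.6806.
At expiry t=4: V(4,0)=348.1691, V(4,1)=298.8729, V(4,2)=200.9557, V(4,3)=6.4627, V(4,4)=0.0000
  t=3,j=0: stock 68.4670 → up 99.2771 (V=298.8729), down 49.9809 (V=348.1691). Price 257.8855; hedge Δ=-1.0000, bond B=326.3525.
  t=3,j=1: stock 135.9961 → up 197.1943 (V=200.9557), down 99.2771 (V=298.8729). Price 190.3564; hedge Δ=-1.0000, bond B=326.3525.
  t=3,j=2: stock 270.1292 → up 391.6873 (V=6.4627), down 197.1943 (V=200.9557). Price 56.2233; hedge Δ=-1.0000, bond B=326.3525.
  t=3,j=3: stock 536.5580 → up 778.0091 (V=0.0000), down 391.6873 (V=6.4627). Price 1.6922; hedge Δ=-0.0167, bond B=10.6681.
  t=2,j=0: stock 93.7904 → up 135.9961 (V=190.3564), down 68.4670 (V=257.8855). Price 173.7116; hedge Δ=-1.0000, bond B=267.5020.
  t=2,j=1: stock 186.2960 → up 270.1292 (V=56.2233), down 135.9961 (V=190.3564). Price 81.2060; hedge Δ=-1.0000, bond B=267.5020.
  t=2,j=2: stock 370.0400 → up 536.5580 (V=1.6922), down 270.1292 (V=56.2233). Price 15.6654; hedge Δ=-0.2047, bond B=91.4030.
  t=1,j=0: stock 128.4800 → up 186.2960 (V=81.2060), down 93.7904 (V=173.7116). Price 90.7839; hedge Δ=-1.0000, bond B=219.2639.
  t=1,j=1: stock 255.2000 → up 370.0400 (V=15.6654), down 186.2960 (V=81.2060). Price 30.0016; hedge Δ=-0.3567, bond B=121.0302.
  t=0,j=0: stock 176.0000 → up 255.2000 (V=30.0016), down 128.4800 (V=90.7839). Price 40.5067; hedge Δ=-0.4797, bond B=124.9266.
Check: Δ(0,0)·S0 + B(0,0) = 40.5067 = V0.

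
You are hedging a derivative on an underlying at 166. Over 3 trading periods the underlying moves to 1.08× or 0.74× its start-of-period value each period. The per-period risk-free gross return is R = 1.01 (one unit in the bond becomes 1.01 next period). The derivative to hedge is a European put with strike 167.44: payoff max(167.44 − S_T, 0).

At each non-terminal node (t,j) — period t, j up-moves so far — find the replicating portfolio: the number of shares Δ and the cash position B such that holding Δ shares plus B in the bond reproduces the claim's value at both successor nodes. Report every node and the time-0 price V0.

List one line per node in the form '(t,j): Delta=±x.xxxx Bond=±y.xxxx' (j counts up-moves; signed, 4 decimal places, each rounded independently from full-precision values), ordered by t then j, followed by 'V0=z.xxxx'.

(0,0): Delta=-0.5436 Bond=107.0013
(1,0): Delta=-1.0000 Bond=164.1408
(1,1): Delta=-0.4625 Bond=93.5348
(2,0): Delta=-1.0000 Bond=165.7822
(2,1): Delta=-1.0000 Bond=165.7822
(2,2): Delta=-0.3670 Bond=75.9819
V0=16.7708

Since d<R<u, set p* = (R−d)/(u−d) = 0.7941; price each node as the discounted p*-expectation of its children.
Terminal values V(3,·): V(3,0)=100.1728, V(3,1)=69.2663, V(3,2)=24.1594, V(3,3)=0.0000
(2,0): S=90.9016. Δ = (V_up−V_dn)/(S_up−S_dn) = (69.2663−100.1728)/(98.1737−67.2672) = -1.0000. V = [p*·69.2663 + (1−p*)·100.1728]/1.01 = 74.8806. B = V − Δ·S = 165.7822.
(2,1): S=132.6672. Δ = (V_up−V_dn)/(S_up−S_dn) = (24.1594−69.2663)/(143.2806−98.1737) = -1.0000. V = [p*·24.1594 + (1−p*)·69.2663]/1.01 = 33.1150. B = V − Δ·S = 165.7822.
(2,2): S=193.6224. Δ = (V_up−V_dn)/(S_up−S_dn) = (0.0000−24.1594)/(209.1122−143.2806) = -0.3670. V = [p*·0.0000 + (1−p*)·24.1594]/1.01 = 4.9248. B = V − Δ·S = 75.9819.
(1,0): S=122.8400. Δ = (V_up−V_dn)/(S_up−S_dn) = (33.1150−74.8806)/(132.6672−90.9016) = -1.0000. V = [p*·33.1150 + (1−p*)·74.8806]/1.01 = 41.3008. B = V − Δ·S = 164.1408.
(1,1): S=179.2800. Δ = (V_up−V_dn)/(S_up−S_dn) = (4.9248−33.1150)/(193.6224−132.6672) = -0.4625. V = [p*·4.9248 + (1−p*)·33.1150]/1.01 = 10.6224. B = V − Δ·S = 93.5348.
(0,0): S=166.0000. Δ = (V_up−V_dn)/(S_up−S_dn) = (10.6224−41.3008)/(179.2800−122.8400) = -0.5436. V = [p*·10.6224 + (1−p*)·41.3008]/1.01 = 16.7708. B = V − Δ·S = 107.0013.
Self-financing check: at every node Δ·S+B equals the discounted successor values.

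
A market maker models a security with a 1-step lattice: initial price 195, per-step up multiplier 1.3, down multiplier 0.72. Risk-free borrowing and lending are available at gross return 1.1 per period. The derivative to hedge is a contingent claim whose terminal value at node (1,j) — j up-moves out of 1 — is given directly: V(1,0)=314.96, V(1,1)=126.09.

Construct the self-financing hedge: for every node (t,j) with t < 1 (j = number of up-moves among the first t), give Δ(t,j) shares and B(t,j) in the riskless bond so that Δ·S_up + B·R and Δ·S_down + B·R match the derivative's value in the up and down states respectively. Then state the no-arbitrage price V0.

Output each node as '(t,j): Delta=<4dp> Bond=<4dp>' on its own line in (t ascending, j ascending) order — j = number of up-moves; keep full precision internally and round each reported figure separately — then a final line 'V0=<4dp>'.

(0,0): Delta=-1.6699 Bond=499.4721
V0=173.8342

Risk-neutral probability p* = (R−d)/(u−d) = (1.1−0.72)/(1.3−0.72) = 0.6552.
Terminal values V(1,·): V(1,0)=314.9600, V(1,1)=126.0900
Node (0,0) S=195.0000: V=(p*·126.0900+(1−p*)·314.9600)/1.1=173.8342; Δ=(126.0900−314.9600)/(253.5000−140.4000)=-1.6699; B=V−Δ·S=499.4721
Root portfolio cost Δ·195+B reproduces V0=173.8342.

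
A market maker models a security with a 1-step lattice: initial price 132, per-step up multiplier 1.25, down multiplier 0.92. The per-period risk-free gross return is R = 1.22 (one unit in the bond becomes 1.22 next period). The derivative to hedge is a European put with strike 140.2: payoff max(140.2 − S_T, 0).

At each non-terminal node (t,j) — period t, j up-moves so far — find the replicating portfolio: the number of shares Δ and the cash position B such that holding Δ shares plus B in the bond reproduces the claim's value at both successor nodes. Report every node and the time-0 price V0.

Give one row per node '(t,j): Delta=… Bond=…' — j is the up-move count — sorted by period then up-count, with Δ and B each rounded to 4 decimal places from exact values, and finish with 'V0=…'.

(0,0): Delta=-0.4307 Bond=58.2464
V0=1.3979

The replicating-portfolio and risk-neutral prices coincide; use p* = (1.22−0.92)/(1.25−0.92) = 0.9091 for the latter.
At expiry t=1: V(1,0)=18.7600, V(1,1)=0.0000
  t=0,j=0: stock 132.0000 → up 165.0000 (V=0.0000), down 121.4400 (V=18.7600). Price 1.3979; hedge Δ=-0.4307, bond B=58.2464.
Root portfolio cost Δ·132+B reproduces V0=1.3979.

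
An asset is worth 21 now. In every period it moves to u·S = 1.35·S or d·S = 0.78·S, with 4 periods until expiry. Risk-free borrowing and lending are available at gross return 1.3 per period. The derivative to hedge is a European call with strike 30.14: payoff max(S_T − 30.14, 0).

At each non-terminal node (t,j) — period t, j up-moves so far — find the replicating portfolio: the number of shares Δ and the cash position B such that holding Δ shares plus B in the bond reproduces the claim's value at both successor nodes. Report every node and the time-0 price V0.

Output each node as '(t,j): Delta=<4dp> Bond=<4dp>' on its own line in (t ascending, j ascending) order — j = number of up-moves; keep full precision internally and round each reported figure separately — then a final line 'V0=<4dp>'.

Since d<R<u, set p* = (R−d)/(u−d) = 0.9123; price each node as the discounted p*-expectation of its children.
Payoff layer (t=4): V(4,0)=0.0000, V(4,1)=0.0000, V(4,2)=0.0000, V(4,3)=10.1609, V(4,4)=39.6116
  t=3,j=0: stock 9.9656 → up 13.4535 (V=0.0000), down 7.7732 (V=0.0000). Price 0.0000; hedge Δ=0.0000, bond B=0.0000.
  t=3,j=1: stock 17.2481 → up 23.2850 (V=0.0000), down 13.4535 (V=0.0000). Price 0.0000; hedge Δ=0.0000, bond B=0.0000.
  t=3,j=2: stock 29.8526 → up 40.3009 (V=10.1609), down 23.2850 (V=0.0000). Price 7.1305; hedge Δ=0.5971, bond B=-10.6957.
  t=3,j=3: stock 51.6679 → up 69.7516 (V=39.6116), down 40.3009 (V=10.1609). Price 28.4833; hedge Δ=1.0000, bond B=-23.1846.
  t=2,j=0: stock 12.7764 → up 17.2481 (V=0.0000), down 9.9656 (V=0.0000). Price 0.0000; hedge Δ=0.0000, bond B=0.0000.
  t=2,j=1: stock 22.1130 → up 29.8526 (V=7.1305), down 17.2481 (V=0.0000). Price 5.0038; hedge Δ=0.5657, bond B=-7.5058.
  t=2,j=2: stock 38.2725 → up 51.6679 (V=28.4833), down 29.8526 (V=7.1305). Price 20.4694; hedge Δ=0.9788, bond B=-16.9916.
  t=1,j=0: stock 16.3800 → up 22.1130 (V=5.0038), down 12.7764 (V=0.0000). Price 3.5115; hedge Δ=0.5359, bond B=-5.2672.
  t=1,j=1: stock 28.3500 → up 38.2725 (V=20.4694), down 22.1130 (V=5.0038). Price 14.7021; hedge Δ=0.9571, bond B=-12.4304.
  t=0,j=0: stock 21.0000 → up 28.3500 (V=14.7021), down 16.3800 (V=3.5115). Price 10.5542; hedge Δ=0.9349, bond B=-9.0785.
Self-financing check: at every node Δ·S+B equals the discounted successor values.

(0,0): Delta=0.9349 Bond=-9.0785
(1,0): Delta=0.5359 Bond=-5.2672
(1,1): Delta=0.9571 Bond=-12.4304
(2,0): Delta=0.0000 Bond=0.0000
(2,1): Delta=0.5657 Bond=-7.5058
(2,2): Delta=0.9788 Bond=-16.9916
(3,0): Delta=0.0000 Bond=0.0000
(3,1): Delta=0.0000 Bond=0.0000
(3,2): Delta=0.5971 Bond=-10.6957
(3,3): Delta=1.0000 Bond=-23.1846
V0=10.5542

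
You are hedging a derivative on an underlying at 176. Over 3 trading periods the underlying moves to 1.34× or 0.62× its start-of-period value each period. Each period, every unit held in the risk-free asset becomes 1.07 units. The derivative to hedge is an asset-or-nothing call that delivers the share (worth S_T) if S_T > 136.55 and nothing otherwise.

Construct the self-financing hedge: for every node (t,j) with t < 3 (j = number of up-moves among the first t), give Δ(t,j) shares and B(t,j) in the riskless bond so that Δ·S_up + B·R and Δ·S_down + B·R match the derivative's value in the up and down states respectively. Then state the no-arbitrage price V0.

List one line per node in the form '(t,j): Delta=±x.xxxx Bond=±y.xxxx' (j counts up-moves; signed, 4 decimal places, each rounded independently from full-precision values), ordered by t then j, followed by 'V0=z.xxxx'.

(0,0): Delta=1.2457 Bond=-64.5599
(1,0): Delta=1.4567 Bond=-92.1055
(1,1): Delta=1.1871 Bond=-55.2633
(2,0): Delta=0.0000 Bond=0.0000
(2,1): Delta=1.8611 Bond=-157.6846
(2,2): Delta=1.0000 Bond=0.0000
V0=154.6818

Since d<R<u, set p* = (R−d)/(u−d) = 0.6250; price each node as the discounted p*-expectation of its children.
Terminal payoffs: V(3,0)=0.0000, V(3,1)=0.0000, V(3,2)=195.9359, V(3,3)=423.4743
  t=2,j=0: stock 67.6544 → up 90.6569 (V=0.0000), down 41.9457 (V=0.0000). Price 0.0000; hedge Δ=0.0000, bond B=0.0000.
  t=2,j=1: stock 146.2208 → up 195.9359 (V=195.9359), down 90.6569 (V=0.0000). Price 114.4485; hedge Δ=1.8611, bond B=-157.6846.
  t=2,j=2: stock 316.0256 → up 423.4743 (V=423.4743), down 195.9359 (V=195.9359). Price 316.0256; hedge Δ=1.0000, bond B=0.0000.
  t=1,j=0: stock 109.1200 → up 146.2208 (V=114.4485), down 67.6544 (V=0.0000). Price 66.8508; hedge Δ=1.4567, bond B=-92.1055.
  t=1,j=1: stock 235.8400 → up 316.0256 (V=316.0256), down 146.2208 (V=114.4485). Price 224.7049; hedge Δ=1.1871, bond B=-55.2633.
  t=0,j=0: stock 176.0000 → up 235.8400 (V=224.7049), down 109.1200 (V=66.8508). Price 154.6818; hedge Δ=1.2457, bond B=-64.5599.
Check: Δ(0,0)·S0 + B(0,0) = 154.6818 = V0.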